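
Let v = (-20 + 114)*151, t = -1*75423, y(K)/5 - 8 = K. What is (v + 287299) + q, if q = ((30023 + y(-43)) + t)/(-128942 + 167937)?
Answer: 2351334792/7799 ≈ 3.0149e+5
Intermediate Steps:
y(K) = 40 + 5*K
t = -75423
v = 14194 (v = 94*151 = 14194)
q = -9115/7799 (q = ((30023 + (40 + 5*(-43))) - 75423)/(-128942 + 167937) = ((30023 + (40 - 215)) - 75423)/38995 = ((30023 - 175) - 75423)*(1/38995) = (29848 - 75423)*(1/38995) = -45575*1/38995 = -9115/7799 ≈ -1.1687)
(v + 287299) + q = (14194 + 287299) - 9115/7799 = 301493 - 9115/7799 = 2351334792/7799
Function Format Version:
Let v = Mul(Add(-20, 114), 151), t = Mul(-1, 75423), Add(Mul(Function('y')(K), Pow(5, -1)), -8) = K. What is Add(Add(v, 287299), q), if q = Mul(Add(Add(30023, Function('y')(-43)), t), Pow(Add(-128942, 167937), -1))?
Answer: Rational(2351334792, 7799) ≈ 3.0149e+5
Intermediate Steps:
Function('y')(K) = Add(40, Mul(5, K))
t = -75423
v = 14194 (v = Mul(94, 151) = 14194)
q = Rational(-9115, 7799) (q = Mul(Add(Add(30023, Add(40, Mul(5, -43))), -75423), Pow(Add(-128942, 167937), -1)) = Mul(Add(Add(30023, Add(40, -215)), -75423), Pow(38995, -1)) = Mul(Add(Add(30023, -175), -75423), Rational(1, 38995)) = Mul(Add(29848, -75423), Rational(1, 38995)) = Mul(-45575, Rational(1, 38995)) = Rational(-9115, 7799) ≈ -1.1687)
Add(Add(v, 287299), q) = Add(Add(14194, 287299), Rational(-9115, 7799)) = Add(301493, Rational(-9115, 7799)) = Rational(2351334792, 7799)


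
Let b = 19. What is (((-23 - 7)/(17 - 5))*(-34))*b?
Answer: 1615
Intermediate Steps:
(((-23 - 7)/(17 - 5))*(-34))*b = (((-23 - 7)/(17 - 5))*(-34))*19 = (-30/12*(-34))*19 = (-30*1/12*(-34))*19 = -5/2*(-34)*19 = 85*19 = 1615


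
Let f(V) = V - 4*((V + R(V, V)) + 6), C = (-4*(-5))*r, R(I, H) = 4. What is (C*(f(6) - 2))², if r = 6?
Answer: 51840000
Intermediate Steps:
C = 120 (C = -4*(-5)*6 = 20*6 = 120)
f(V) = -40 - 3*V (f(V) = V - 4*((V + 4) + 6) = V - 4*((4 + V) + 6) = V - 4*(10 + V) = V + (-40 - 4*V) = -40 - 3*V)
(C*(f(6) - 2))² = (120*((-40 - 3*6) - 2))² = (120*((-40 - 18) - 2))² = (120*(-58 - 2))² = (120*(-60))² = (-7200)² = 51840000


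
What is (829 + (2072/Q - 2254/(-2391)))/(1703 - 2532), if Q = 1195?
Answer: -2376303787/2368656105 ≈ -1.0032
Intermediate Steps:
(829 + (2072/Q - 2254/(-2391)))/(1703 - 2532) = (829 + (2072/1195 - 2254/(-2391)))/(1703 - 2532) = (829 + (2072*(1/1195) - 2254*(-1/2391)))/(-829) = (829 + (2072/1195 + 2254/2391))*(-1/829) = (829 + 7647682/2857245)*(-1/829) = (2376303787/2857245)*(-1/829) = -2376303787/2368656105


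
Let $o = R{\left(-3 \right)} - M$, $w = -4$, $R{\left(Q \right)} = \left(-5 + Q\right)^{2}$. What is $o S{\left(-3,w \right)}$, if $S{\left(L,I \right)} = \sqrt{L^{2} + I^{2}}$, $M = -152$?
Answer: $1080$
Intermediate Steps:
$S{\left(L,I \right)} = \sqrt{I^{2} + L^{2}}$
$o = 216$ ($o = \left(-5 - 3\right)^{2} - -152 = \left(-8\right)^{2} + 152 = 64 + 152 = 216$)
$o S{\left(-3,w \right)} = 216 \sqrt{\left(-4\right)^{2} + \left(-3\right)^{2}} = 216 \sqrt{16 + 9} = 216 \sqrt{25} = 216 \cdot 5 = 1080$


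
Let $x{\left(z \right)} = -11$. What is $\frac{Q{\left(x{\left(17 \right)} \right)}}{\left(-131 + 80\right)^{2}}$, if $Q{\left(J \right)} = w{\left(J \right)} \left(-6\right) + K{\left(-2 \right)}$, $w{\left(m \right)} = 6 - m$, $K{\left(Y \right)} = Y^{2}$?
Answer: $- \frac{98}{2601} \approx -0.037678$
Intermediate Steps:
$Q{\left(J \right)} = -32 + 6 J$ ($Q{\left(J \right)} = \left(6 - J\right) \left(-6\right) + \left(-2\right)^{2} = \left(-36 + 6 J\right) + 4 = -32 + 6 J$)
$\frac{Q{\left(x{\left(17 \right)} \right)}}{\left(-131 + 80\right)^{2}} = \frac{-32 + 6 \left(-11\right)}{\left(-131 + 80\right)^{2}} = \frac{-32 - 66}{\left(-51\right)^{2}} = - \frac{98}{2601}$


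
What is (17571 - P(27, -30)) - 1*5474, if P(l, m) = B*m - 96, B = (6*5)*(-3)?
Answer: 9493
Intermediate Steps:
B = -90 (B = 30*(-3) = -90)
P(l, m) = -96 - 90*m (P(l, m) = -90*m - 96 = -96 - 90*m)
(17571 - P(27, -30)) - 1*5474 = (17571 - (-96 - 90*(-30))) - 1*5474 = (17571 - (-96 + 2700)) - 5474 = (17571 - 1*2604) - 5474 = (17571 - 2604) - 5474 = 14967 - 5474 = 9493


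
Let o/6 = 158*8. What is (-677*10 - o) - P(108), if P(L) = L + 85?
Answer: -14547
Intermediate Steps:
o = 7584 (o = 6*(158*8) = 6*1264 = 7584)
P(L) = 85 + L
(-677*10 - o) - P(108) = (-677*10 - 1*7584) - (85 + 108) = (-6770 - 7584) - 1*193 = -14354 - 193 = -14547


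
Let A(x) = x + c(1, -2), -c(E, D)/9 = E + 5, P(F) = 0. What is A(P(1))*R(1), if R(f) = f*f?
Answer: -54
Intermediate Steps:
R(f) = f**2
c(E, D) = -45 - 9*E (c(E, D) = -9*(E + 5) = -9*(5 + E) = -45 - 9*E)
A(x) = -54 + x (A(x) = x + (-45 - 9*1) = x + (-45 - 9) = x - 54 = -54 + x)
A(P(1))*R(1) = (-54 + 0)*1**2 = -54*1 = -54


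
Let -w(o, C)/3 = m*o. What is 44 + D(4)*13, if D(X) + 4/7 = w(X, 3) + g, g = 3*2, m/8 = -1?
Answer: 9538/7 ≈ 1362.6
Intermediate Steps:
m = -8 (m = 8*(-1) = -8)
w(o, C) = 24*o (w(o, C) = -(-24)*o = 24*o)
g = 6
D(X) = 38/7 + 24*X (D(X) = -4/7 + (24*X + 6) = -4/7 + (6 + 24*X) = 38/7 + 24*X)
44 + D(4)*13 = 44 + (38/7 + 24*4)*13 = 44 + (38/7 + 96)*13 = 44 + (710/7)*13 = 44 + 9230/7 = 9538/7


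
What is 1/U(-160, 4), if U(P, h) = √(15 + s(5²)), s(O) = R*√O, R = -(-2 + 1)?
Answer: √5/10 ≈ 0.22361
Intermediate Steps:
R = 1 (R = -1*(-1) = 1)
s(O) = √O (s(O) = 1*√O = √O)
U(P, h) = 2*√5 (U(P, h) = √(15 + √(5²)) = √(15 + √25) = √(15 + 5) = √20 = 2*√5)
1/U(-160, 4) = 1/(2*√5) = √5/10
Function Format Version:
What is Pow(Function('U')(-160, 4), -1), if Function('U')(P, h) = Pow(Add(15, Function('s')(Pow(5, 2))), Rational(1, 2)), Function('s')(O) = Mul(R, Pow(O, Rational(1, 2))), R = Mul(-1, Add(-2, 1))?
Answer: Mul(Rational(1, 10), Pow(5, Rational(1, 2))) ≈ 0.22361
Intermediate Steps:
R = 1 (R = Mul(-1, -1) = 1)
Function('s')(O) = Pow(O, Rational(1, 2)) (Function('s')(O) = Mul(1, Pow(O, Rational(1, 2))) = Pow(O, Rational(1, 2)))
Function('U')(P, h) = Mul(2, Pow(5, Rational(1, 2))) (Function('U')(P, h) = Pow(Add(15, Pow(Pow(5, 2), Rational(1, 2))), Rational(1, 2)) = Pow(Add(15, Pow(25, Rational(1, 2))), Rational(1, 2)) = Pow(Add(15, 5), Rational(1, 2)) = Pow(20, Rational(1, 2)) = Mul(2, Pow(5, Rational(1, 2))))
Pow(Function('U')(-160, 4), -1) = Pow(Mul(2, Pow(5, Rational(1, 2))), -1) = Mul(Rational(1, 10), Pow(5, Rational(1, 2)))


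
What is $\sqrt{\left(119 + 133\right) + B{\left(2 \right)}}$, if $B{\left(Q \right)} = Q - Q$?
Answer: $6 \sqrt{7} \approx 15.875$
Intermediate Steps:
$B{\left(Q \right)} = 0$
$\sqrt{\left(119 + 133\right) + B{\left(2 \right)}} = \sqrt{\left(119 + 133\right) + 0} = \sqrt{252 + 0} = \sqrt{252} = 6 \sqrt{7}$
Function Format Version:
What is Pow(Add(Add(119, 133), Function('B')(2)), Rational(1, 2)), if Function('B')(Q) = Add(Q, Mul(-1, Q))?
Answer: Mul(6, Pow(7, Rational(1, 2))) ≈ 15.875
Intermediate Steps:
Function('B')(Q) = 0
Pow(Add(Add(119, 133), Function('B')(2)), Rational(1, 2)) = Pow(Add(Add(119, 133), 0), Rational(1, 2)) = Pow(Add(252, 0), Rational(1, 2)) = Pow(252, Rational(1, 2)) = Mul(6, Pow(7, Rational(1, 2)))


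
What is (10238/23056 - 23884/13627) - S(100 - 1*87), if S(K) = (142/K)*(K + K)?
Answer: -44819722043/157092056 ≈ -285.31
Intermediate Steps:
S(K) = 284 (S(K) = (142/K)*(2*K) = 284)
(10238/23056 - 23884/13627) - S(100 - 1*87) = (10238/23056 - 23884/13627) - 1*284 = (10238*(1/23056) - 23884*1/13627) - 284 = (5119/11528 - 23884/13627) - 284 = -205578139/157092056 - 284 = -44819722043/157092056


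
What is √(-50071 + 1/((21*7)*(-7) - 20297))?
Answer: I*√22772204498922/21326 ≈ 223.77*I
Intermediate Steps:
√(-50071 + 1/((21*7)*(-7) - 20297)) = √(-50071 + 1/(147*(-7) - 20297)) = √(-50071 + 1/(-1029 - 20297)) = √(-50071 + 1/(-21326)) = √(-50071 - 1/21326) = √(-1067814147/21326) = I*√22772204498922/21326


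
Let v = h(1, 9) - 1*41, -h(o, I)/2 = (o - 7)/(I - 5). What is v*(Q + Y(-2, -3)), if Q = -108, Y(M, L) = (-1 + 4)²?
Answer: 3762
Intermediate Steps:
h(o, I) = -2*(-7 + o)/(-5 + I) (h(o, I) = -2*(o - 7)/(I - 5) = -2*(-7 + o)/(-5 + I))
Y(M, L) = 9 (Y(M, L) = 3² = 9)
v = -38 (v = 2*(7 - 1*1)/(-5 + 9) - 1*41 = 2*(7 - 1)/4 - 41 = 2*(¼)*6 - 41 = 3 - 41 = -38)
v*(Q + Y(-2, -3)) = -38*(-108 + 9) = -38*(-99) = 3762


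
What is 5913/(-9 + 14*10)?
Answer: 5913/131 ≈ 45.137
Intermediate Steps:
5913/(-9 + 14*10) = 5913/(-9 + 140) = 5913/131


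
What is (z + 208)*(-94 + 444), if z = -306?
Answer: -34300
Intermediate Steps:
(z + 208)*(-94 + 444) = (-306 + 208)*(-94 + 444) = -98*350 = -34300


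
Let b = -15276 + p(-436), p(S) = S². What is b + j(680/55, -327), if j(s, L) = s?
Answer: 1923156/11 ≈ 1.7483e+5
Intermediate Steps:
b = 174820 (b = -15276 + (-436)² = -15276 + 190096 = 174820)
b + j(680/55, -327) = 174820 + 680/55 = 174820 + 680*(1/55) = 174820 + 136/11 = 1923156/11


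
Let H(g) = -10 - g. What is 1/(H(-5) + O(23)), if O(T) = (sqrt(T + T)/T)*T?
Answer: 5/21 + sqrt(46)/21 ≈ 0.56106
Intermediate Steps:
O(T) = sqrt(2)*sqrt(T) (O(T) = (sqrt(2*T)/T)*T = ((sqrt(2)*sqrt(T))/T)*T = (sqrt(2)/sqrt(T))*T = sqrt(2)*sqrt(T))
1/(H(-5) + O(23)) = 1/((-10 - 1*(-5)) + sqrt(2)*sqrt(23)) = 1/((-10 + 5) + sqrt(46)) = 1/(-5 + sqrt(46))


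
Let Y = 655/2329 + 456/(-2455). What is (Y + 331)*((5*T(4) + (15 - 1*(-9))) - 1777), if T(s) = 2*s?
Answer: -3242885517798/5717695 ≈ -5.6717e+5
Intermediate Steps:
Y = 546001/5717695 (Y = 655*(1/2329) + 456*(-1/2455) = 655/2329 - 456/2455 = 546001/5717695 ≈ 0.095493)
(Y + 331)*((5*T(4) + (15 - 1*(-9))) - 1777) = (546001/5717695 + 331)*((5*(2*4) + (15 - 1*(-9))) - 1777) = 1893103046*((5*8 + (15 + 9)) - 1777)/5717695 = 1893103046*((40 + 24) - 1777)/5717695 = 1893103046*(64 - 1777)/5717695 = (1893103046/5717695)*(-1713) = -3242885517798/5717695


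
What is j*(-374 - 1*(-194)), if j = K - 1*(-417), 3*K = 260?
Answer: -90660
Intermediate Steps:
K = 260/3 (K = (1/3)*260 = 260/3 ≈ 86.667)
j = 1511/3 (j = 260/3 - 1*(-417) = 260/3 + 417 = 1511/3 ≈ 503.67)
j*(-374 - 1*(-194)) = 1511*(-374 - 1*(-194))/3 = 1511*(-374 + 194)/3 = (1511/3)*(-180) = -90660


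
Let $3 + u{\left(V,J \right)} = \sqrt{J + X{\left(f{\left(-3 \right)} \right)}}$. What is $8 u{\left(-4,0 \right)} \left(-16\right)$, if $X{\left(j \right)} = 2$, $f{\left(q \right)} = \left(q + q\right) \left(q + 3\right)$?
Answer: $384 - 128 \sqrt{2} \approx 202.98$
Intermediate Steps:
$f{\left(q \right)} = 2 q \left(3 + q\right)$
$u{\left(V,J \right)} = -3 + \sqrt{2 + J}$ ($u{\left(V,J \right)} = -3 + \sqrt{J + 2} = -3 + \sqrt{2 + J}$)
$8 u{\left(-4,0 \right)} \left(-16\right) = 8 \left(-3 + \sqrt{2 + 0}\right) \left(-16\right) = 8 \left(-3 + \sqrt{2}\right) \left(-16\right) = \left(-24 + 8 \sqrt{2}\right) \left(-16\right) = 384 - 128 \sqrt{2}$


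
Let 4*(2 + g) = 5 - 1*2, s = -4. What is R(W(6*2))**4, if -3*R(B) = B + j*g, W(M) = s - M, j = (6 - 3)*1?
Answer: 38950081/20736 ≈ 1878.4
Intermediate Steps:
j = 3 (j = 3*1 = 3)
W(M) = -4 - M
g = -5/4 (g = -2 + (5 - 1*2)/4 = -2 + (5 - 2)/4 = -2 + (1/4)*3 = -2 + 3/4 = -5/4 ≈ -1.2500)
R(B) = 5/4 - B/3 (R(B) = -(B + 3*(-5/4))/3 = -(B - 15/4)/3 = -(-15/4 + B)/3 = 5/4 - B/3)
R(W(6*2))**4 = (5/4 - (-4 - 6*2)/3)**4 = (5/4 - (-4 - 1*12)/3)**4 = (5/4 - (-4 - 12)/3)**4 = (5/4 - 1/3*(-16))**4 = (5/4 + 16/3)**4 = (79/12)**4 = 38950081/20736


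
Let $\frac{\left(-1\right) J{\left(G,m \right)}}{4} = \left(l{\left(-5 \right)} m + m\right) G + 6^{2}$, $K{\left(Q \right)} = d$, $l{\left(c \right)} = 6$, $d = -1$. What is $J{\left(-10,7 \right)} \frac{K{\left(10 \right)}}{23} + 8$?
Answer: $- \frac{1632}{23} \approx -70.957$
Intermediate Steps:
$K{\left(Q \right)} = -1$
$J{\left(G,m \right)} = -144 - 28 G m$ ($J{\left(G,m \right)} = - 4 \left(\left(6 m + m\right) G + 6^{2}\right) = - 4 \left(7 m G + 36\right) = - 4 \left(7 G m + 36\right) = - 4 \left(36 + 7 G m\right) = -144 - 28 G m$)
$J{\left(-10,7 \right)} \frac{K{\left(10 \right)}}{23} + 8 = \left(-144 - \left(-280\right) 7\right) \left(- \frac{1}{23}\right) + 8 = \left(-144 + 1960\right) \left(\left(-1\right) \frac{1}{23}\right) + 8 = 1816 \left(- \frac{1}{23}\right) + 8 = - \frac{1816}{23} + 8 = - \frac{1632}{23}$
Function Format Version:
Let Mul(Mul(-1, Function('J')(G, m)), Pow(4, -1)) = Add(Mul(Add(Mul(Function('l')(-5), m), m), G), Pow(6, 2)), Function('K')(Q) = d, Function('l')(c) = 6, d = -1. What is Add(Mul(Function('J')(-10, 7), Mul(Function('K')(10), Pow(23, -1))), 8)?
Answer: Rational(-1632, 23) ≈ -70.957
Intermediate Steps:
Function('K')(Q) = -1
Function('J')(G, m) = Add(-144, Mul(-28, G, m)) (Function('J')(G, m) = Mul(-4, Add(Mul(Add(Mul(6, m), m), G), Pow(6, 2))) = Mul(-4, Add(Mul(Mul(7, m), G), 36)) = Mul(-4, Add(Mul(7, G, m), 36)) = Mul(-4, Add(36, Mul(7, G, m))) = Add(-144, Mul(-28, G, m)))
Add(Mul(Function('J')(-10, 7), Mul(Function('K')(10), Pow(23, -1))), 8) = Add(Mul(Add(-144, Mul(-28, -10, 7)), Mul(-1, Pow(23, -1))), 8) = Add(Mul(Add(-144, 1960), Mul(-1, Rational(1, 23))), 8) = Add(Mul(1816, Rational(-1, 23)), 8) = Add(Rational(-1816, 23), 8) = Rational(-1632, 23)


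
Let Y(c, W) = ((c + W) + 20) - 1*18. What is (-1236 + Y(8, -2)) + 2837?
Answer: 1609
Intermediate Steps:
Y(c, W) = 2 + W + c (Y(c, W) = ((W + c) + 20) - 18 = (20 + W + c) - 18 = 2 + W + c)
(-1236 + Y(8, -2)) + 2837 = (-1236 + (2 - 2 + 8)) + 2837 = (-1236 + 8) + 2837 = -1228 + 2837 = 1609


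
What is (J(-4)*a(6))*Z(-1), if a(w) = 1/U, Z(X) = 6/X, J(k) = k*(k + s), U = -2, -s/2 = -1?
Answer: 24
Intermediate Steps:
s = 2 (s = -2*(-1) = 2)
J(k) = k*(2 + k) (J(k) = k*(k + 2) = k*(2 + k))
a(w) = -1/2 (a(w) = 1/(-2) = -1/2)
(J(-4)*a(6))*Z(-1) = (-4*(2 - 4)*(-1/2))*(6/(-1)) = (-4*(-2)*(-1/2))*(6*(-1)) = (8*(-1/2))*(-6) = -4*(-6) = 24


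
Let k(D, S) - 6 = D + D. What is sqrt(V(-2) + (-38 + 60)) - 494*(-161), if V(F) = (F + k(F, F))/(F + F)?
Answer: 79534 + sqrt(22) ≈ 79539.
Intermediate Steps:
k(D, S) = 6 + 2*D (k(D, S) = 6 + (D + D) = 6 + 2*D)
V(F) = (6 + 3*F)/(2*F) (V(F) = (F + (6 + 2*F))/(F + F) = (6 + 3*F)/((2*F)) = (6 + 3*F)*(1/(2*F)) = (6 + 3*F)/(2*F))
sqrt(V(-2) + (-38 + 60)) - 494*(-161) = sqrt((3/2 + 3/(-2)) + (-38 + 60)) - 494*(-161) = sqrt((3/2 + 3*(-1/2)) + 22) + 79534 = sqrt((3/2 - 3/2) + 22) + 79534 = sqrt(0 + 22) + 79534 = sqrt(22) + 79534 = 79534 + sqrt(22)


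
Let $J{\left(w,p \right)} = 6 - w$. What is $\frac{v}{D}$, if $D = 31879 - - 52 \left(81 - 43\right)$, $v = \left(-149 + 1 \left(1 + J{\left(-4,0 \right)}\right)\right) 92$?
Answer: $- \frac{4232}{11285} \approx -0.37501$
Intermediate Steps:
$v = -12696$ ($v = \left(-149 + 1 \left(1 + \left(6 - -4\right)\right)\right) 92 = \left(-149 + 1 \left(1 + \left(6 + 4\right)\right)\right) 92 = \left(-149 + 1 \left(1 + 10\right)\right) 92 = \left(-149 + 1 \cdot 11\right) 92 = \left(-149 + 11\right) 92 = \left(-138\right) 92 = -12696$)
$D = 33855$ ($D = 31879 - \left(-52\right) 38 = 31879 - -1976 = 31879 + 1976 = 33855$)
$\frac{v}{D} = - \frac{12696}{33855} = \left(-12696\right) \frac{1}{33855} = - \frac{4232}{11285}$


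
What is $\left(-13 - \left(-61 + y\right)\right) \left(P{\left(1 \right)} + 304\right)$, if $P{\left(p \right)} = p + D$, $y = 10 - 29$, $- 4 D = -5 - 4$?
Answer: $\frac{82343}{4} \approx 20586.0$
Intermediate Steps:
$D = \frac{9}{4}$ ($D = - \frac{-5 - 4}{4} = \left(- \frac{1}{4}\right) \left(-9\right) = \frac{9}{4} \approx 2.25$)
$y = -19$ ($y = 10 - 29 = -19$)
$P{\left(p \right)} = \frac{9}{4} + p$ ($P{\left(p \right)} = p + \frac{9}{4} = \frac{9}{4} + p$)
$\left(-13 - \left(-61 + y\right)\right) \left(P{\left(1 \right)} + 304\right) = \left(-13 + \left(61 - -19\right)\right) \left(\left(\frac{9}{4} + 1\right) + 304\right) = \left(-13 + \left(61 + 19\right)\right) \left(\frac{13}{4} + 304\right) = \left(-13 + 80\right) \frac{1229}{4} = 67 \cdot \frac{1229}{4} = \frac{82343}{4}$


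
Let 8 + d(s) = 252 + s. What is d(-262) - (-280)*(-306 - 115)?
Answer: -117898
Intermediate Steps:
d(s) = 244 + s (d(s) = -8 + (252 + s) = 244 + s)
d(-262) - (-280)*(-306 - 115) = (244 - 262) - (-280)*(-306 - 115) = -18 - (-280)*(-421) = -18 - 1*117880 = -18 - 117880 = -117898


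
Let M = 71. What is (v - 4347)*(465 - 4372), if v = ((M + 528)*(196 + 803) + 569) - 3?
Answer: -2323180340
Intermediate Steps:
v = 598967 (v = ((71 + 528)*(196 + 803) + 569) - 3 = (599*999 + 569) - 3 = (598401 + 569) - 3 = 598970 - 3 = 598967)
(v - 4347)*(465 - 4372) = (598967 - 4347)*(465 - 4372) = 594620*(-3907) = -2323180340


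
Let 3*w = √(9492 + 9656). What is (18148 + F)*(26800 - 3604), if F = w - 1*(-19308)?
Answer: 868829376 + 15464*√4787 ≈ 8.6990e+8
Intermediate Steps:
w = 2*√4787/3 (w = √(9492 + 9656)/3 = √19148/3 = (2*√4787)/3 = 2*√4787/3 ≈ 46.125)
F = 19308 + 2*√4787/3 (F = 2*√4787/3 - 1*(-19308) = 2*√4787/3 + 19308 = 19308 + 2*√4787/3 ≈ 19354.)
(18148 + F)*(26800 - 3604) = (18148 + (19308 + 2*√4787/3))*(26800 - 3604) = (37456 + 2*√4787/3)*23196 = 868829376 + 15464*√4787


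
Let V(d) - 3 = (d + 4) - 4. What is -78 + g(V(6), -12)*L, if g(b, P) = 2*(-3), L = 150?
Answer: -978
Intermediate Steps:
V(d) = 3 + d (V(d) = 3 + ((d + 4) - 4) = 3 + ((4 + d) - 4) = 3 + d)
g(b, P) = -6
-78 + g(V(6), -12)*L = -78 - 6*150 = -78 - 900 = -978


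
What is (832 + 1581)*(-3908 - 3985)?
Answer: -19045809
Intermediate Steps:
(832 + 1581)*(-3908 - 3985) = 2413*(-7893) = -19045809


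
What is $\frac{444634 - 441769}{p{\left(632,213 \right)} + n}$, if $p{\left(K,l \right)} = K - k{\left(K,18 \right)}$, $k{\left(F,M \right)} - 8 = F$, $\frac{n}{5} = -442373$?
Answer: $- \frac{955}{737291} \approx -0.0012953$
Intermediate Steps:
$n = -2211865$ ($n = 5 \left(-442373\right) = -2211865$)
$k{\left(F,M \right)} = 8 + F$
$p{\left(K,l \right)} = -8$ ($p{\left(K,l \right)} = K - \left(8 + K\right) = -8$)
$\frac{444634 - 441769}{p{\left(632,213 \right)} + n} = \frac{444634 - 441769}{-8 - 2211865} = \frac{2865}{-2211873} = 2865 \left(- \frac{1}{2211873}\right) = - \frac{955}{737291}$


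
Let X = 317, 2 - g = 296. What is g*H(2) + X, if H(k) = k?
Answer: -271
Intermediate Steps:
g = -294 (g = 2 - 1*296 = 2 - 296 = -294)
g*H(2) + X = -294*2 + 317 = -588 + 317 = -271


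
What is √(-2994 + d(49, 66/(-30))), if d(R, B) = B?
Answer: I*√74905/5 ≈ 54.738*I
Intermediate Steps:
√(-2994 + d(49, 66/(-30))) = √(-2994 + 66/(-30)) = √(-2994 + 66*(-1/30)) = √(-2994 - 11/5) = √(-14981/5) = I*√74905/5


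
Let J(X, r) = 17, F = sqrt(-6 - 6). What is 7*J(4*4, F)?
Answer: 119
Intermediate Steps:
F = 2*I*sqrt(3) (F = sqrt(-12) = 2*I*sqrt(3) ≈ 3.4641*I)
7*J(4*4, F) = 7*17 = 119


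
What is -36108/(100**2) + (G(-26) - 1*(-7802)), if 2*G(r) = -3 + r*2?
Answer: 19427223/2500 ≈ 7770.9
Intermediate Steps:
G(r) = -3/2 + r (G(r) = (-3 + r*2)/2 = (-3 + 2*r)/2 = -3/2 + r)
-36108/(100**2) + (G(-26) - 1*(-7802)) = -36108/(100**2) + ((-3/2 - 26) - 1*(-7802)) = -36108/10000 + (-55/2 + 7802) = -36108*1/10000 + 15549/2 = -9027/2500 + 15549/2 = 19427223/2500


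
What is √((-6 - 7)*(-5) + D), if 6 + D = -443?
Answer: 8*I*√6 ≈ 19.596*I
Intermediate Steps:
D = -449 (D = -6 - 443 = -449)
√((-6 - 7)*(-5) + D) = √((-6 - 7)*(-5) - 449) = √(-13*(-5) - 449) = √(65 - 449) = √(-384) = 8*I*√6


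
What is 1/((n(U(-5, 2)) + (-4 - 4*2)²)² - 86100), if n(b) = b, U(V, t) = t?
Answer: -1/64784 ≈ -1.5436e-5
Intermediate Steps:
1/((n(U(-5, 2)) + (-4 - 4*2)²)² - 86100) = 1/((2 + (-4 - 4*2)²)² - 86100) = 1/((2 + (-4 - 8)²)² - 86100) = 1/((2 + (-12)²)² - 86100) = 1/((2 + 144)² - 86100) = 1/(146² - 86100) = 1/(21316 - 86100) = 1/(-64784) = -1/64784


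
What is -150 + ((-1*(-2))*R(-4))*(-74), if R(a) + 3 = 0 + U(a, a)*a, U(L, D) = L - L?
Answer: 294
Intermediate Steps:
U(L, D) = 0
R(a) = -3 (R(a) = -3 + (0 + 0*a) = -3 + (0 + 0) = -3 + 0 = -3)
-150 + ((-1*(-2))*R(-4))*(-74) = -150 + (-1*(-2)*(-3))*(-74) = -150 + (2*(-3))*(-74) = -150 - 6*(-74) = -150 + 444 = 294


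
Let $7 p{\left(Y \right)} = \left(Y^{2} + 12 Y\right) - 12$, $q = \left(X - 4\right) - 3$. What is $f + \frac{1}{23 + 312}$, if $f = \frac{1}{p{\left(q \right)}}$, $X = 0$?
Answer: $- \frac{2298}{15745} \approx -0.14595$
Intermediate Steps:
$q = -7$ ($q = \left(0 - 4\right) - 3 = -4 - 3 = -7$)
$p{\left(Y \right)} = - \frac{12}{7} + \frac{Y^{2}}{7} + \frac{12 Y}{7}$ ($p{\left(Y \right)} = \frac{\left(Y^{2} + 12 Y\right) - 12}{7} = \frac{-12 + Y^{2} + 12 Y}{7} = - \frac{12}{7} + \frac{Y^{2}}{7} + \frac{12 Y}{7}$)
$f = - \frac{7}{47}$ ($f = \frac{1}{- \frac{12}{7} + \frac{\left(-7\right)^{2}}{7} + \frac{12}{7} \left(-7\right)} = \frac{1}{- \frac{12}{7} + \frac{1}{7} \cdot 49 - 12} = \frac{1}{- \frac{12}{7} + 7 - 12} = \frac{1}{- \frac{47}{7}} = - \frac{7}{47} \approx -0.14894$)
$f + \frac{1}{23 + 312} = - \frac{7}{47} + \frac{1}{23 + 312} = - \frac{7}{47} + \frac{1}{335} = - \frac{2298}{15745}$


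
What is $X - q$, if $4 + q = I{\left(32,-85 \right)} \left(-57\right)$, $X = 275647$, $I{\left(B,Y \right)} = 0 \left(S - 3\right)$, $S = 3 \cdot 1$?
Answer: $275651$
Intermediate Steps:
$S = 3$
$I{\left(B,Y \right)} = 0$ ($I{\left(B,Y \right)} = 0 \left(3 - 3\right) = 0 \cdot 0 = 0$)
$q = -4$ ($q = -4 + 0 \left(-57\right) = -4 + 0 = -4$)
$X - q = 275647 - -4 = 275647 + 4 = 275651$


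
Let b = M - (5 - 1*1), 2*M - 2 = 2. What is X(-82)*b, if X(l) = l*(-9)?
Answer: -1476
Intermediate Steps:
X(l) = -9*l
M = 2 (M = 1 + (½)*2 = 1 + 1 = 2)
b = -2 (b = 2 - (5 - 1*1) = 2 - (5 - 1) = 2 - 1*4 = 2 - 4 = -2)
X(-82)*b = -9*(-82)*(-2) = 738*(-2) = -1476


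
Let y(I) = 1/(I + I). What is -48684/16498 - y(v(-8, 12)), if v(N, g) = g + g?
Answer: -1176665/395952 ≈ -2.9717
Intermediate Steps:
v(N, g) = 2*g
y(I) = 1/(2*I)
-48684/16498 - y(v(-8, 12)) = -48684/16498 - 1/(2*(2*12)) = -48684*1/16498 - 1/(2*24) = -24342/8249 - 1/(2*24) = -24342/8249 - 1*1/48 = -24342/8249 - 1/48 = -1176665/395952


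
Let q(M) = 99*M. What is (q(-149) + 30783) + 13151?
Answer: 29183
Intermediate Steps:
(q(-149) + 30783) + 13151 = (99*(-149) + 30783) + 13151 = (-14751 + 30783) + 13151 = 16032 + 13151 = 29183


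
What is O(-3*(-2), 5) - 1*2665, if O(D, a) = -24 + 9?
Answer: -2680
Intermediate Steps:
O(D, a) = -15
O(-3*(-2), 5) - 1*2665 = -15 - 1*2665 = -15 - 2665 = -2680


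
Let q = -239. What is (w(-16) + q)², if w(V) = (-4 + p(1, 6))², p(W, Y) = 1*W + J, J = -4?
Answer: 36100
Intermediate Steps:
p(W, Y) = -4 + W (p(W, Y) = 1*W - 4 = W - 4 = -4 + W)
w(V) = 49 (w(V) = (-4 + (-4 + 1))² = (-4 - 3)² = (-7)² = 49)
(w(-16) + q)² = (49 - 239)² = (-190)² = 36100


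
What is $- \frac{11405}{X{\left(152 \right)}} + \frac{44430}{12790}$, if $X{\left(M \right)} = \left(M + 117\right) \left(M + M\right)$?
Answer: $\frac{348743773}{104591504} \approx 3.3343$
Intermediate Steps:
$X{\left(M \right)} = 2 M \left(117 + M\right)$ ($X{\left(M \right)} = \left(117 + M\right) 2 M = 2 M \left(117 + M\right)$)
$- \frac{11405}{X{\left(152 \right)}} + \frac{44430}{12790} = - \frac{11405}{2 \cdot 152 \left(117 + 152\right)} + \frac{44430}{12790} = - \frac{11405}{2 \cdot 152 \cdot 269} + 44430 \cdot \frac{1}{12790} = - \frac{11405}{81776} + \frac{4443}{1279} = \frac{348743773}{104591504}$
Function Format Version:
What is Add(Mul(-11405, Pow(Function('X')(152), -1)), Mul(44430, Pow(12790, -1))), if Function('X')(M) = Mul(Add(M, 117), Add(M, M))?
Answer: Rational(348743773, 104591504) ≈ 3.3343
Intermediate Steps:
Function('X')(M) = Mul(2, M, Add(117, M)) (Function('X')(M) = Mul(Add(117, M), Mul(2, M)) = Mul(2, M, Add(117, M)))
Add(Mul(-11405, Pow(Function('X')(152), -1)), Mul(44430, Pow(12790, -1))) = Add(Mul(-11405, Pow(Mul(2, 152, Add(117, 152)), -1)), Mul(44430, Pow(12790, -1))) = Add(Mul(-11405, Pow(Mul(2, 152, 269), -1)), Mul(44430, Rational(1, 12790))) = Add(Mul(-11405, Pow(81776, -1)), Rational(4443, 1279)) = Add(Mul(-11405, Rational(1, 81776)), Rational(4443, 1279)) = Add(Rational(-11405, 81776), Rational(4443, 1279)) = Rational(348743773, 104591504)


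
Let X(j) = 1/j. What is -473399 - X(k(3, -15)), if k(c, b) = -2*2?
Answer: -1893595/4 ≈ -4.7340e+5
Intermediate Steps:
k(c, b) = -4
-473399 - X(k(3, -15)) = -473399 - 1/(-4) = -473399 - 1*(-¼) = -473399 + ¼ = -1893595/4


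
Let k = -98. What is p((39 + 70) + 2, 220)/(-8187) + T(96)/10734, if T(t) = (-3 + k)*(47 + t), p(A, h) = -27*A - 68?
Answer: -28448377/29293086 ≈ -0.97116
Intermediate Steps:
p(A, h) = -68 - 27*A
T(t) = -4747 - 101*t (T(t) = (-3 - 98)*(47 + t) = -101*(47 + t) = -4747 - 101*t)
p((39 + 70) + 2, 220)/(-8187) + T(96)/10734 = (-68 - 27*((39 + 70) + 2))/(-8187) + (-4747 - 101*96)/10734 = (-68 - 27*(109 + 2))*(-1/8187) + (-4747 - 9696)*(1/10734) = (-68 - 27*111)*(-1/8187) - 14443*1/10734 = (-68 - 2997)*(-1/8187) - 14443/10734 = -3065*(-1/8187) - 14443/10734 = 3065/8187 - 14443/10734 = -28448377/29293086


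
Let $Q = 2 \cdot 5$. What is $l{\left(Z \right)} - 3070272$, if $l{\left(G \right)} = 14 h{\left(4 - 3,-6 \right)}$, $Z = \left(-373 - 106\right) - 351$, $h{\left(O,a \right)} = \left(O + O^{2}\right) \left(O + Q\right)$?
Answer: $-3069964$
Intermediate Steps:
$Q = 10$
$h{\left(O,a \right)} = \left(10 + O\right) \left(O + O^{2}\right)$ ($h{\left(O,a \right)} = \left(O + O^{2}\right) \left(O + 10\right) = \left(O + O^{2}\right) \left(10 + O\right) = \left(10 + O\right) \left(O + O^{2}\right)$)
$Z = -830$ ($Z = -479 - 351 = -830$)
$l{\left(G \right)} = 308$ ($l{\left(G \right)} = 14 \left(4 - 3\right) \left(10 + \left(4 - 3\right)^{2} + 11 \left(4 - 3\right)\right) = 14 \cdot 1 \left(10 + 1^{2} + 11 \cdot 1\right) = 14 \cdot 1 \left(10 + 1 + 11\right) = 14 \cdot 1 \cdot 22 = 14 \cdot 22 = 308$)
$l{\left(Z \right)} - 3070272 = 308 - 3070272 = -3069964$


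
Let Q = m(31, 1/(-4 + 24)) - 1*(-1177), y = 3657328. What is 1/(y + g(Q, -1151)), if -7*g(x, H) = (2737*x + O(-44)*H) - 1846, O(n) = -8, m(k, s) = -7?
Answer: 7/22391644 ≈ 3.1262e-7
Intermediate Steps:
Q = 1170 (Q = -7 - 1*(-1177) = -7 + 1177 = 1170)
g(x, H) = 1846/7 - 391*x + 8*H/7 (g(x, H) = -((2737*x - 8*H) - 1846)/7 = -((-8*H + 2737*x) - 1846)/7 = -(-1846 - 8*H + 2737*x)/7 = 1846/7 - 391*x + 8*H/7)
1/(y + g(Q, -1151)) = 1/(3657328 + (1846/7 - 391*1170 + (8/7)*(-1151))) = 1/(3657328 + (1846/7 - 457470 - 9208/7)) = 1/(3657328 - 3209652/7) = 1/(22391644/7) = 7/22391644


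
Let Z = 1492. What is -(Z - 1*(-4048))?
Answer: -5540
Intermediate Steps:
-(Z - 1*(-4048)) = -(1492 - 1*(-4048)) = -(1492 + 4048) = -1*5540 = -5540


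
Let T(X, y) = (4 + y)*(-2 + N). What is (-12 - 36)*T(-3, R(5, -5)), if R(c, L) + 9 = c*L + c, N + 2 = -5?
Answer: -10800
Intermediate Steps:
N = -7 (N = -2 - 5 = -7)
R(c, L) = -9 + c + L*c (R(c, L) = -9 + (c*L + c) = -9 + (L*c + c) = -9 + (c + L*c) = -9 + c + L*c)
T(X, y) = -36 - 9*y (T(X, y) = (4 + y)*(-2 - 7) = (4 + y)*(-9) = -36 - 9*y)
(-12 - 36)*T(-3, R(5, -5)) = (-12 - 36)*(-36 - 9*(-9 + 5 - 5*5)) = -48*(-36 - 9*(-9 + 5 - 25)) = -48*(-36 - 9*(-29)) = -48*(-36 + 261) = -48*225 = -10800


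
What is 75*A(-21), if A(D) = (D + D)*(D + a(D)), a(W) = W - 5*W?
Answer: -198450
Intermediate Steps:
a(W) = -4*W
A(D) = -6*D² (A(D) = (D + D)*(D - 4*D) = (2*D)*(-3*D) = -6*D²)
75*A(-21) = 75*(-6*(-21)²) = 75*(-6*441) = 75*(-2646) = -198450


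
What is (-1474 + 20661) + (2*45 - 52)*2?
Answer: 19263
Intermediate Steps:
(-1474 + 20661) + (2*45 - 52)*2 = 19187 + (90 - 52)*2 = 19187 + 38*2 = 19187 + 76 = 19263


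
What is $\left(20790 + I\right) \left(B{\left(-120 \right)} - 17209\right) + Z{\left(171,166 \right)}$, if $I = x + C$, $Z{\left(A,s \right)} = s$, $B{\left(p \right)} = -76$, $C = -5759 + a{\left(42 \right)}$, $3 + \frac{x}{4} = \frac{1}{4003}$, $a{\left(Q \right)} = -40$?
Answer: $- \frac{1036424200687}{4003} \approx -2.5891 \cdot 10^{8}$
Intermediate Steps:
$x = - \frac{48032}{4003}$ ($x = -12 + \frac{4}{4003} = - \frac{48032}{4003} \approx -11.999$)
$C = -5799$ ($C = -5759 - 40 = -5799$)
$I = - \frac{23261429}{4003}$ ($I = - \frac{48032}{4003} - 5799 = - \frac{23261429}{4003} \approx -5811.0$)
$\left(20790 + I\right) \left(B{\left(-120 \right)} - 17209\right) + Z{\left(171,166 \right)} = \left(20790 - \frac{23261429}{4003}\right) \left(-76 - 17209\right) + 166 = \frac{59960941}{4003} \left(-17285\right) + 166 = - \frac{1036424865185}{4003} + 166 = - \frac{1036424200687}{4003}$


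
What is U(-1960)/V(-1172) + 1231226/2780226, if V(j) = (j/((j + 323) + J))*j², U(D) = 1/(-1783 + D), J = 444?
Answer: 3709457882412841867/8376310484147005632 ≈ 0.44285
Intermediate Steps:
V(j) = j³/(767 + j) (V(j) = (j/((j + 323) + 444))*j² = (j/((323 + j) + 444))*j² = (j/(767 + j))*j² = j³/(767 + j))
U(-1960)/V(-1172) + 1231226/2780226 = 1/((-1783 - 1960)*(((-1172)³/(767 - 1172)))) + 1231226/2780226 = 1/((-3743)*((-1609840448/(-405)))) + 1231226*(1/2780226) = -1/(3743*((-1609840448*(-1/405)))) + 615613/1390113 = -1/(3743*1609840448/405) + 615613/1390113 = -1/3743*405/1609840448 + 615613/1390113 = -405/6025632796864 + 615613/1390113 = 3709457882412841867/8376310484147005632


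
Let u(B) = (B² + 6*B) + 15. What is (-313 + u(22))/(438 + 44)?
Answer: 159/241 ≈ 0.65975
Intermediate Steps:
u(B) = 15 + B² + 6*B
(-313 + u(22))/(438 + 44) = (-313 + (15 + 22² + 6*22))/(438 + 44) = (-313 + (15 + 484 + 132))/482 = (-313 + 631)*(1/482) = 318*(1/482) = 159/241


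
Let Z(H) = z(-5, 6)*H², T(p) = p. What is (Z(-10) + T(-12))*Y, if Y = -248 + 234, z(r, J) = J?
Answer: -8232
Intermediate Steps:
Y = -14
Z(H) = 6*H²
(Z(-10) + T(-12))*Y = (6*(-10)² - 12)*(-14) = (6*100 - 12)*(-14) = (600 - 12)*(-14) = 588*(-14) = -8232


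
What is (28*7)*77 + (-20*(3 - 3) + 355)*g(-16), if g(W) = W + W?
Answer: 3732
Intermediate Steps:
g(W) = 2*W
(28*7)*77 + (-20*(3 - 3) + 355)*g(-16) = (28*7)*77 + (-20*(3 - 3) + 355)*(2*(-16)) = 196*77 + (-20*0 + 355)*(-32) = 15092 + (-10*0 + 355)*(-32) = 15092 + (0 + 355)*(-32) = 15092 + 355*(-32) = 15092 - 11360 = 3732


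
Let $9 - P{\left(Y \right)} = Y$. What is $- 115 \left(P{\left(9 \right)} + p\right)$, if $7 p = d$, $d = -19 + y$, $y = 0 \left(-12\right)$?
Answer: $\frac{2185}{7} \approx 312.14$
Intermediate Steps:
$y = 0$
$d = -19$ ($d = -19 + 0 = -19$)
$P{\left(Y \right)} = 9 - Y$
$p = - \frac{19}{7}$ ($p = \frac{1}{7} \left(-19\right) = - \frac{19}{7} \approx -2.7143$)
$- 115 \left(P{\left(9 \right)} + p\right) = - 115 \left(\left(9 - 9\right) - \frac{19}{7}\right) = - 115 \left(0 - \frac{19}{7}\right) = \left(-115\right) \left(- \frac{19}{7}\right) = \frac{2185}{7}$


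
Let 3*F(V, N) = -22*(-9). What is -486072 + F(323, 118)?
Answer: -486006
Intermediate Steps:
F(V, N) = 66 (F(V, N) = (-22*(-9))/3 = (⅓)*198 = 66)
-486072 + F(323, 118) = -486072 + 66 = -486006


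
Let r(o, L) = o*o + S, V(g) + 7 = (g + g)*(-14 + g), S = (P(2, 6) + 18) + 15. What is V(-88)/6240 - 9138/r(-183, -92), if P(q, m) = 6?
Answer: 4538657/1743456 ≈ 2.6033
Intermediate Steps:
S = 39 (S = (6 + 18) + 15 = 24 + 15 = 39)
V(g) = -7 + 2*g*(-14 + g) (V(g) = -7 + (g + g)*(-14 + g) = -7 + (2*g)*(-14 + g) = -7 + 2*g*(-14 + g))
r(o, L) = 39 + o**2 (r(o, L) = o*o + 39 = o**2 + 39 = 39 + o**2)
V(-88)/6240 - 9138/r(-183, -92) = (-7 - 28*(-88) + 2*(-88)**2)/6240 - 9138/(39 + (-183)**2) = (-7 + 2464 + 2*7744)*(1/6240) - 9138/(39 + 33489) = (-7 + 2464 + 15488)*(1/6240) - 9138/33528 = 17945*(1/6240) - 9138*1/33528 = 3589/1248 - 1523/5588 = 4538657/1743456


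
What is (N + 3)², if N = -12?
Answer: 81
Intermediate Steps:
(N + 3)² = (-12 + 3)² = (-9)² = 81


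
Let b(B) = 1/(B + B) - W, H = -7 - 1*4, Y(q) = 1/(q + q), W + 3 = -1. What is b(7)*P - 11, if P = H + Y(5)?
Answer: -7753/140 ≈ -55.379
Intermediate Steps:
W = -4 (W = -3 - 1 = -4)
Y(q) = 1/(2*q)
H = -11 (H = -7 - 4 = -11)
b(B) = 4 + 1/(2*B) (b(B) = 1/(B + B) - 1*(-4) = 1/(2*B) + 4 = 4 + 1/(2*B))
P = -109/10 (P = -11 + (½)/5 = -11 + (½)*(⅕) = -11 + ⅒ = -109/10 ≈ -10.900)
b(7)*P - 11 = (4 + (½)/7)*(-109/10) - 11 = (4 + (½)*(⅐))*(-109/10) - 11 = (4 + 1/14)*(-109/10) - 11 = (57/14)*(-109/10) - 11 = -6213/140 - 11 = -7753/140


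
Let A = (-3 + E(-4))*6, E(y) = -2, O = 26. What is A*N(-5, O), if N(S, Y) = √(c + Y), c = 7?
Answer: -30*√33 ≈ -172.34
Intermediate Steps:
N(S, Y) = √(7 + Y)
A = -30 (A = (-3 - 2)*6 = -5*6 = -30)
A*N(-5, O) = -30*√(7 + 26) = -30*√33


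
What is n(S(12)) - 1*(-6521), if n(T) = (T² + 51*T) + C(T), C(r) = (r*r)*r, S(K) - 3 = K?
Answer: 10886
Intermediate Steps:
S(K) = 3 + K
C(r) = r³ (C(r) = r²*r = r³)
n(T) = T² + T³ + 51*T (n(T) = (T² + 51*T) + T³ = T² + T³ + 51*T)
n(S(12)) - 1*(-6521) = (3 + 12)*(51 + (3 + 12) + (3 + 12)²) - 1*(-6521) = 15*(51 + 15 + 15²) + 6521 = 15*(51 + 15 + 225) + 6521 = 15*291 + 6521 = 4365 + 6521 = 10886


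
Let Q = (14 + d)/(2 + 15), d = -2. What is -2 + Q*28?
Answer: 302/17 ≈ 17.765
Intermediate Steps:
Q = 12/17 (Q = (14 - 2)/(2 + 15) = 12/17 ≈ 0.70588)
-2 + Q*28 = -2 + (12/17)*28 = -2 + 336/17 = 302/17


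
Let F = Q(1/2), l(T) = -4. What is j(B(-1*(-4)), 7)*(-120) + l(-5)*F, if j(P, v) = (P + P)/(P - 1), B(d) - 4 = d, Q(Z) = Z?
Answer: -1934/7 ≈ -276.29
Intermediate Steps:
B(d) = 4 + d
F = ½ (F = 1/2 = 1*(½) = ½ ≈ 0.50000)
j(P, v) = 2*P/(-1 + P) (j(P, v) = (2*P)/(-1 + P) = 2*P/(-1 + P))
j(B(-1*(-4)), 7)*(-120) + l(-5)*F = (2*(4 - 1*(-4))/(-1 + (4 - 1*(-4))))*(-120) - 4*½ = (2*(4 + 4)/(-1 + (4 + 4)))*(-120) - 2 = (2*8/(-1 + 8))*(-120) - 2 = (2*8/7)*(-120) - 2 = (2*8*(⅐))*(-120) - 2 = (16/7)*(-120) - 2 = -1920/7 - 2 = -1934/7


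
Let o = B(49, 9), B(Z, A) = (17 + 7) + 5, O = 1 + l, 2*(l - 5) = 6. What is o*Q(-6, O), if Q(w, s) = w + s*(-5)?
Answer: -1479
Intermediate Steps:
l = 8 (l = 5 + (½)*6 = 5 + 3 = 8)
O = 9 (O = 1 + 8 = 9)
Q(w, s) = w - 5*s
B(Z, A) = 29 (B(Z, A) = 24 + 5 = 29)
o = 29
o*Q(-6, O) = 29*(-6 - 5*9) = 29*(-6 - 45) = 29*(-51) = -1479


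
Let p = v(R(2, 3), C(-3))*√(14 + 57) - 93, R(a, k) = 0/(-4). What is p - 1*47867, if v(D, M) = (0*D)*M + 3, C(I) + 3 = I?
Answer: -47960 + 3*√71 ≈ -47935.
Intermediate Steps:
C(I) = -3 + I
R(a, k) = 0 (R(a, k) = 0*(-¼) = 0)
v(D, M) = 3 (v(D, M) = 0*M + 3 = 0 + 3 = 3)
p = -93 + 3*√71 (p = 3*√(14 + 57) - 93 = 3*√71 - 93 = -93 + 3*√71 ≈ -67.722)
p - 1*47867 = (-93 + 3*√71) - 1*47867 = (-93 + 3*√71) - 47867 = -47960 + 3*√71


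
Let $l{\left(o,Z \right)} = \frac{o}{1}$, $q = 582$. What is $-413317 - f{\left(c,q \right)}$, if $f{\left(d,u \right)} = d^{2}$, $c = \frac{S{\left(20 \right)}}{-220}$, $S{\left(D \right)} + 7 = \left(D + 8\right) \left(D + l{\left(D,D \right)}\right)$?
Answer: $- \frac{20005781569}{48400} \approx -4.1334 \cdot 10^{5}$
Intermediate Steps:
$l{\left(o,Z \right)} = o$ ($l{\left(o,Z \right)} = o 1 = o$)
$S{\left(D \right)} = -7 + 2 D \left(8 + D\right)$ ($S{\left(D \right)} = -7 + \left(D + 8\right) \left(D + D\right) = -7 + \left(8 + D\right) 2 D = -7 + 2 D \left(8 + D\right)$)
$c = - \frac{1113}{220}$ ($c = \frac{-7 + 2 \cdot 20^{2} + 16 \cdot 20}{-220} = \left(-7 + 2 \cdot 400 + 320\right) \left(- \frac{1}{220}\right) = \left(-7 + 800 + 320\right) \left(- \frac{1}{220}\right) = 1113 \left(- \frac{1}{220}\right) = - \frac{1113}{220} \approx -5.0591$)
$-413317 - f{\left(c,q \right)} = -413317 - \left(- \frac{1113}{220}\right)^{2} = -413317 - \frac{1238769}{48400} = - \frac{20005781569}{48400}$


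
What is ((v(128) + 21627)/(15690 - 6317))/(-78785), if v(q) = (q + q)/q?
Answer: -21629/738451805 ≈ -2.9290e-5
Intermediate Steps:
v(q) = 2 (v(q) = (2*q)/q = 2)
((v(128) + 21627)/(15690 - 6317))/(-78785) = ((2 + 21627)/(15690 - 6317))/(-78785) = (21629/9373)*(-1/78785) = -21629/738451805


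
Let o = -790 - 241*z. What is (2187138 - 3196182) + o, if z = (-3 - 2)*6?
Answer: -1002604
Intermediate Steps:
z = -30 (z = -5*6 = -30)
o = 6440 (o = -790 - 241*(-30) = -790 + 7230 = 6440)
(2187138 - 3196182) + o = (2187138 - 3196182) + 6440 = -1009044 + 6440 = -1002604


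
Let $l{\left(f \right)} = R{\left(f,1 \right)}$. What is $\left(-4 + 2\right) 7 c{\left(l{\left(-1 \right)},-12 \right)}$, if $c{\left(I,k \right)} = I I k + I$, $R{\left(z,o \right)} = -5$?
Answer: $4270$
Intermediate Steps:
$l{\left(f \right)} = -5$
$c{\left(I,k \right)} = I + k I^{2}$ ($c{\left(I,k \right)} = I^{2} k + I = k I^{2} + I = I + k I^{2}$)
$\left(-4 + 2\right) 7 c{\left(l{\left(-1 \right)},-12 \right)} = \left(-4 + 2\right) 7 \left(- 5 \left(1 - -60\right)\right) = \left(-2\right) 7 \left(- 5 \left(1 + 60\right)\right) = - 14 \left(\left(-5\right) 61\right) = \left(-14\right) \left(-305\right) = 4270$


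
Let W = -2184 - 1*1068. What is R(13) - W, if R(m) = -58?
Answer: 3194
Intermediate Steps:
W = -3252 (W = -2184 - 1068 = -3252)
R(13) - W = -58 - 1*(-3252) = -58 + 3252 = 3194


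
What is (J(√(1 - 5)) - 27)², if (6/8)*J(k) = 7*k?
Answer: 3425/9 - 1008*I ≈ 380.56 - 1008.0*I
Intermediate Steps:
J(k) = 28*k/3 (J(k) = 4*(7*k)/3 = 28*k/3)
(J(√(1 - 5)) - 27)² = (28*√(1 - 5)/3 - 27)² = (28*√(-4)/3 - 27)² = (28*(2*I)/3 - 27)² = (56*I/3 - 27)² = (-27 + 56*I/3)²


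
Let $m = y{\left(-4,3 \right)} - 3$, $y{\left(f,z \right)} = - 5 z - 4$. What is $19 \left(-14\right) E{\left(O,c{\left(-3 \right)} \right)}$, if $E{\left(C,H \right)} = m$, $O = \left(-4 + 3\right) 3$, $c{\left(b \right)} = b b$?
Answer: $5852$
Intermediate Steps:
$c{\left(b \right)} = b^{2}$
$y{\left(f,z \right)} = -4 - 5 z$
$m = -22$ ($m = \left(-4 - 15\right) - 3 = -19 - 3 = -22$)
$O = -3$ ($O = \left(-1\right) 3 = -3$)
$E{\left(C,H \right)} = -22$
$19 \left(-14\right) E{\left(O,c{\left(-3 \right)} \right)} = 19 \left(-14\right) \left(-22\right) = \left(-266\right) \left(-22\right) = 5852$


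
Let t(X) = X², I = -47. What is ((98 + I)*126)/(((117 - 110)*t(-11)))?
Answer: 918/121 ≈ 7.5868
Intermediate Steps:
((98 + I)*126)/(((117 - 110)*t(-11))) = ((98 - 47)*126)/(((117 - 110)*(-11)²)) = (51*126)/((7*121)) = 6426/847 = 6426*(1/847) = 918/121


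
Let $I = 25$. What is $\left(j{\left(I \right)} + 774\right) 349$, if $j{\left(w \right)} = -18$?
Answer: $263844$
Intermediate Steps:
$\left(j{\left(I \right)} + 774\right) 349 = \left(-18 + 774\right) 349 = 756 \cdot 349 = 263844$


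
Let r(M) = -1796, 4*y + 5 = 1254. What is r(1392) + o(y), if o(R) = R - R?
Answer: -1796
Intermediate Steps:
y = 1249/4 (y = -5/4 + (¼)*1254 = -5/4 + 627/2 = 1249/4 ≈ 312.25)
o(R) = 0
r(1392) + o(y) = -1796 + 0 = -1796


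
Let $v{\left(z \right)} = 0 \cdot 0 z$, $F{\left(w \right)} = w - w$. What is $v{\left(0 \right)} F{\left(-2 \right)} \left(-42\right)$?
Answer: $0$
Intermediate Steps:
$F{\left(w \right)} = 0$
$v{\left(z \right)} = 0$ ($v{\left(z \right)} = 0 z = 0$)
$v{\left(0 \right)} F{\left(-2 \right)} \left(-42\right) = 0 \cdot 0 \left(-42\right) = 0 \left(-42\right) = 0$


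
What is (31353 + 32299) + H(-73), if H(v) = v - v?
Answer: 63652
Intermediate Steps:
H(v) = 0
(31353 + 32299) + H(-73) = (31353 + 32299) + 0 = 63652 + 0 = 63652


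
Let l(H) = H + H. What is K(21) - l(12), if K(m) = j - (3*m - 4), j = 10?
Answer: -73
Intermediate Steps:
l(H) = 2*H
K(m) = 14 - 3*m (K(m) = 10 - (3*m - 4) = 10 - (-4 + 3*m) = 10 + (4 - 3*m) = 14 - 3*m)
K(21) - l(12) = (14 - 3*21) - 2*12 = (14 - 63) - 1*24 = -49 - 24 = -73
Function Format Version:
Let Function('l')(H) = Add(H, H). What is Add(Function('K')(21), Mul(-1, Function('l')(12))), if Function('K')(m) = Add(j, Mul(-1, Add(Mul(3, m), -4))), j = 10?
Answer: -73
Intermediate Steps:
Function('l')(H) = Mul(2, H)
Function('K')(m) = Add(14, Mul(-3, m)) (Function('K')(m) = Add(10, Mul(-1, Add(Mul(3, m), -4))) = Add(10, Mul(-1, Add(-4, Mul(3, m)))) = Add(10, Add(4, Mul(-3, m))) = Add(14, Mul(-3, m)))
Add(Function('K')(21), Mul(-1, Function('l')(12))) = Add(Add(14, Mul(-3, 21)), Mul(-1, Mul(2, 12))) = Add(Add(14, -63), Mul(-1, 24)) = Add(-49, -24) = -73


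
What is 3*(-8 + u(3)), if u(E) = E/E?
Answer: -21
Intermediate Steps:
u(E) = 1
3*(-8 + u(3)) = 3*(-8 + 1) = 3*(-7) = -21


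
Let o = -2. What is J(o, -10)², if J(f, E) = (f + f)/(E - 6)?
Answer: 1/16 ≈ 0.062500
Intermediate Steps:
J(f, E) = 2*f/(-6 + E) (J(f, E) = (2*f)/(-6 + E) = 2*f/(-6 + E))
J(o, -10)² = (2*(-2)/(-6 - 10))² = (2*(-2)/(-16))² = (2*(-2)*(-1/16))² = (¼)² = 1/16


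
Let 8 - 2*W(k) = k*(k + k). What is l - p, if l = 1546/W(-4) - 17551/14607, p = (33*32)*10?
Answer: -312298679/29214 ≈ -10690.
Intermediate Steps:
W(k) = 4 - k² (W(k) = 4 - k*(k + k)/2 = 4 - k*2*k/2 = 4 - k²)
p = 10560 (p = 1056*10 = 10560)
l = -3798839/29214 (l = 1546/(4 - 1*(-4)²) - 17551/14607 = 1546/(4 - 1*16) - 17551*1/14607 = 1546/(4 - 16) - 17551/14607 = 1546/(-12) - 17551/14607 = 1546*(-1/12) - 17551/14607 = -773/6 - 17551/14607 = -3798839/29214 ≈ -130.03)
l - p = -3798839/29214 - 1*10560 = -3798839/29214 - 10560 = -312298679/29214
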